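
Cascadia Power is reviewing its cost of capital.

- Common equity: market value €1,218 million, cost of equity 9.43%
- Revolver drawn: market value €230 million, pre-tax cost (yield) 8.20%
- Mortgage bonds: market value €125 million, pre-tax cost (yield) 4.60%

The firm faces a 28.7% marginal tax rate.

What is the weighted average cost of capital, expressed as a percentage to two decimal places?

8.42%

Total capital V = 1218 + 230 + 125 = 1573.
Equity: weight = 1218/1573 = 0.7743; cost = 9.43%.
Revolver drawn: weight = 230/1573 = 0.1462; after-tax cost = 8.2% × (1 − 28.7%) = 5.8466%.
Mortgage bonds: weight = 125/1573 = 0.0795; after-tax cost = 4.6% × (1 − 28.7%) = 3.2798%.
WACC = 0.7743 × 9.4300% + 0.1462 × 5.8466% + 0.0795 × 3.2798% = 8.4173%.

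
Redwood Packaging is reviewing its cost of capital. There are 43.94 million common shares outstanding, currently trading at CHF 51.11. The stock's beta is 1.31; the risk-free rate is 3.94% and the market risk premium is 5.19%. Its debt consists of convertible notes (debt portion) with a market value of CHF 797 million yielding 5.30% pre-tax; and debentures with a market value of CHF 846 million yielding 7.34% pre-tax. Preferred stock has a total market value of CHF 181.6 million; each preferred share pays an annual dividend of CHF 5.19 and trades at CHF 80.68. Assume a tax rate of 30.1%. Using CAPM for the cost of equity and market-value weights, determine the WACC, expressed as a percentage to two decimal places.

Cost of equity via CAPM: Re = 3.94% + 1.31 × 5.19% = 10.7389%.
Cost of preferred: Rp = 5.19 / 80.68 = 6.4328%.
Market value of equity E = 51.11 × 43.94m = 2245.7734m.
Total capital V = 2245.7734 + 181.6 + 797 + 846 = 4070.3734.
Equity: weight = 2245.7734/4070.3734 = 0.5517; cost = 10.7389%.
Preferred: weight = 181.6/4070.3734 = 0.0446; cost = 6.4328%.
Convertible notes (debt portion): weight = 797/4070.3734 = 0.1958; after-tax cost = 5.3% × (1 − 30.1%) = 3.7047%.
Debentures: weight = 846/4070.3734 = 0.2078; after-tax cost = 7.34% × (1 − 30.1%) = 5.1307%.
WACC = 0.5517 × 10.7389% + 0.0446 × 6.4328% + 0.1958 × 3.7047% + 0.2078 × 5.1307% = 8.0038%.

8.00%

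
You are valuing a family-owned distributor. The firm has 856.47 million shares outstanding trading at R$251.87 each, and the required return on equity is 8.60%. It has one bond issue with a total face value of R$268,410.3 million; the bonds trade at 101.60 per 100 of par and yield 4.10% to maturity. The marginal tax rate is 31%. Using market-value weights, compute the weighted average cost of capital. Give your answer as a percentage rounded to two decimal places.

5.38%

Market value of equity E = 251.87 × 856.47m = 215719.0989m. Market value of debt D = 268410.3m × 101.6/100 = 272704.8648m.
Total capital V = 215719.0989 + 272704.8648 = 488423.9637.
Equity: weight = 215719.0989/488423.9637 = 0.4417; cost = 8.6%.
Bonds outstanding: weight = 272704.8648/488423.9637 = 0.5583; after-tax cost = 4.1% × (1 − 31%) = 2.8290%.
WACC = 0.4417 × 8.6000% + 0.5583 × 2.8290% = 5.3778%.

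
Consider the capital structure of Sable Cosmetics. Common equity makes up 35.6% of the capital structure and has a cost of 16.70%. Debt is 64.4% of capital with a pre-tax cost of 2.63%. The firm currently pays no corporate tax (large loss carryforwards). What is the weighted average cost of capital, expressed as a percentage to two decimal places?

After-tax cost of debt = 2.63% × (1 − 0%) = 2.6300%.
WACC = 0.356 × 16.7000% + 0.644 × 2.6300% = 7.6389%.

7.64%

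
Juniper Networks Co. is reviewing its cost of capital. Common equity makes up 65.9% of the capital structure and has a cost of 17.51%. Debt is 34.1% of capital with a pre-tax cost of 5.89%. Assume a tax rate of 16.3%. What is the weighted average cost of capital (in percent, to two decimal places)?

13.22%

After-tax cost of debt = 5.89% × (1 − 16.3%) = 4.9299%.
WACC = 0.659 × 17.5100% + 0.341 × 4.9299% = 13.2202%.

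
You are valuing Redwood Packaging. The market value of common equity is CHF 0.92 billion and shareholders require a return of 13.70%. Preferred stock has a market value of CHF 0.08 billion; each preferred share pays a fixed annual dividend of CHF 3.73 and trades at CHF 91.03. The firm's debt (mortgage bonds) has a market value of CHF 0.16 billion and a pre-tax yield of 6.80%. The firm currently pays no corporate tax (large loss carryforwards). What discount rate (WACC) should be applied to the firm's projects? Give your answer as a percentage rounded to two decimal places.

Cost of preferred: Rp = 3.73 / 91.03 = 4.0976%.
Total capital V = 0.92 + 0.08 + 0.16 = 1.16.
Equity: weight = 0.92/1.16 = 0.7931; cost = 13.7%.
Preferred: weight = 0.08/1.16 = 0.0690; cost = 4.0976%.
Mortgage bonds: weight = 0.16/1.16 = 0.1379; after-tax cost = 6.8% × (1 − 0%) = 6.8000%.
WACC = 0.7931 × 13.7000% + 0.0690 × 4.0976% + 0.1379 × 6.8000% = 12.0860%.

12.09%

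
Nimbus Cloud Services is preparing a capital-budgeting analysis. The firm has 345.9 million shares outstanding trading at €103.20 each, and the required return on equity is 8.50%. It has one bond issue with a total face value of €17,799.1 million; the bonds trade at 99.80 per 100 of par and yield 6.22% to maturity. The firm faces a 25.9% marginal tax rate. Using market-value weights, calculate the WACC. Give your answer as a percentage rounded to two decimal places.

Market value of equity E = 103.2 × 345.9m = 35696.88m. Market value of debt D = 17799.1m × 99.8/100 = 17763.5018m.
Total capital V = 35696.88 + 17763.5018 = 53460.3818.
Equity: weight = 35696.88/53460.3818 = 0.6677; cost = 8.5%.
Bonds outstanding: weight = 17763.5018/53460.3818 = 0.3323; after-tax cost = 6.22% × (1 − 25.9%) = 4.6090%.
WACC = 0.6677 × 8.5000% + 0.3323 × 4.6090% = 7.2071%.

7.21%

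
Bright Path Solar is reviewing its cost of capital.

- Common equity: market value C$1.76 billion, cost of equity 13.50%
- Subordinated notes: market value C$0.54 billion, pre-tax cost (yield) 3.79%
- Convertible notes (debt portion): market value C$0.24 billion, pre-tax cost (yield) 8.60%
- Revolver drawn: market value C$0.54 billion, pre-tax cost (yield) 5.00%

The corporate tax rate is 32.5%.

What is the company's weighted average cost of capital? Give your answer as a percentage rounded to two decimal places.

9.21%

Total capital V = 1.76 + 0.54 + 0.24 + 0.54 = 3.08.
Equity: weight = 1.76/3.08 = 0.5714; cost = 13.5%.
Subordinated notes: weight = 0.54/3.08 = 0.1753; after-tax cost = 3.79% × (1 − 32.5%) = 2.5583%.
Convertible notes (debt portion): weight = 0.24/3.08 = 0.0779; after-tax cost = 8.6% × (1 − 32.5%) = 5.8050%.
Revolver drawn: weight = 0.54/3.08 = 0.1753; after-tax cost = 5% × (1 − 32.5%) = 3.3750%.
WACC = 0.5714 × 13.5000% + 0.1753 × 2.5583% + 0.0779 × 5.8050% + 0.1753 × 3.3750% = 9.2069%.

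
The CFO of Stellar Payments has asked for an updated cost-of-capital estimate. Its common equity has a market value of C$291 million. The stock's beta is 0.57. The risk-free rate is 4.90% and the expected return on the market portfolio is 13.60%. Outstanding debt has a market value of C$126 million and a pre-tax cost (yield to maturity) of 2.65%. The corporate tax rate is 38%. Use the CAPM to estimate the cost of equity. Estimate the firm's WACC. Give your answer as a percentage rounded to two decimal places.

7.38%

Market risk premium = 13.6% − 4.9% = 8.7%.
Cost of equity via CAPM: Re = 4.9% + 0.57 × 8.7% = 9.8590%.
Total capital V = 291 + 126 = 417.
Equity: weight = 291/417 = 0.6978; cost = 9.859%.
Debt: weight = 126/417 = 0.3022; after-tax cost = 2.65% × (1 − 38%) = 1.6430%.
WACC = 0.6978 × 9.8590% + 0.3022 × 1.6430% = 7.3765%.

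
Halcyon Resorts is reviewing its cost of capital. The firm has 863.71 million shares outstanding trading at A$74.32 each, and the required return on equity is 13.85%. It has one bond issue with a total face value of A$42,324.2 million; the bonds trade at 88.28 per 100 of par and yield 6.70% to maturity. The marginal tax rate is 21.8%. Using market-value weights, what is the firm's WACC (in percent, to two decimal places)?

Market value of equity E = 74.32 × 863.71m = 64190.9272m. Market value of debt D = 42324.2m × 88.28/100 = 37363.80376m.
Total capital V = 64190.9272 + 37363.80376 = 101554.73096.
Equity: weight = 64190.9272/101554.73096 = 0.6321; cost = 13.85%.
Bonds outstanding: weight = 37363.80376/101554.73096 = 0.3679; after-tax cost = 6.7% × (1 − 21.8%) = 5.2394%.
WACC = 0.6321 × 13.8500% + 0.3679 × 5.2394% = 10.6820%.

10.68%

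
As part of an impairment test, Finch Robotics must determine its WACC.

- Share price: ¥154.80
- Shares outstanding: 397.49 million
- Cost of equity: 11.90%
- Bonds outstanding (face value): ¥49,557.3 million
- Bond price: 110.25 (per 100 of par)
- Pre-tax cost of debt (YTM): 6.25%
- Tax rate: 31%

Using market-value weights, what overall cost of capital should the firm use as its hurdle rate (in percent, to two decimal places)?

8.33%

Market value of equity E = 154.8 × 397.49m = 61531.452m. Market value of debt D = 49557.3m × 110.25/100 = 54636.92325m.
Total capital V = 61531.452 + 54636.92325 = 116168.37525.
Equity: weight = 61531.452/116168.37525 = 0.5297; cost = 11.9%.
Bonds outstanding: weight = 54636.92325/116168.37525 = 0.4703; after-tax cost = 6.25% × (1 − 31%) = 4.3125%.
WACC = 0.5297 × 11.9000% + 0.4703 × 4.3125% = 8.3314%.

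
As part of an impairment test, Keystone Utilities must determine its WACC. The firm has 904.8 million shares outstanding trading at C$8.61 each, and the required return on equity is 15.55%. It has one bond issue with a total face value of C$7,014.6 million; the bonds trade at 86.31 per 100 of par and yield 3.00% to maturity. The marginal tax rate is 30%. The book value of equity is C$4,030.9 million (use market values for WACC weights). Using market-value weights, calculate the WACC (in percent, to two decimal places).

9.67%

Market value of equity E = 8.61 × 904.8m = 7790.328m. Market value of debt D = 7014.6m × 86.31/100 = 6054.30126m.
Total capital V = 7790.328 + 6054.30126 = 13844.62926.
Equity: weight = 7790.328/13844.62926 = 0.5627; cost = 15.55%.
Bonds outstanding: weight = 6054.30126/13844.62926 = 0.4373; after-tax cost = 3% × (1 − 30%) = 2.1000%.
WACC = 0.5627 × 15.5500% + 0.4373 × 2.1000% = 9.6683%.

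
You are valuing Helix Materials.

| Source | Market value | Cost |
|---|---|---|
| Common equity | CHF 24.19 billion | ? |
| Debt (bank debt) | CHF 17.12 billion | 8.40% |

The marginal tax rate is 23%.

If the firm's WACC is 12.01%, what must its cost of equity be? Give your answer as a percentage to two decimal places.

Total capital V = 24.19 + 17.12 = 41.31.
Equity weight = 24.19/41.31 = 0.5856.
Bank debt weight = 17.12/41.31 = 0.4144.
Debt contribution = 0.4144 × 8.4% × (1 − 23%) = 2.6805%.
Required equity contribution = 12.01% − 2.6805% = 9.3295%.
Re = 9.3295% / 0.5856 = 15.9322%.

15.93%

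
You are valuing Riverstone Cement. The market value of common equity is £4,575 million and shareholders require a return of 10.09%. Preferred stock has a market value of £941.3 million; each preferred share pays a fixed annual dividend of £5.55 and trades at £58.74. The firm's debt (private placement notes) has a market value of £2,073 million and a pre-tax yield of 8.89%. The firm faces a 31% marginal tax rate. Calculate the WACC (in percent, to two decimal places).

8.93%

Cost of preferred: Rp = 5.55 / 58.74 = 9.4484%.
Total capital V = 4575 + 941.3 + 2073 = 7589.3.
Equity: weight = 4575/7589.3 = 0.6028; cost = 10.09%.
Preferred: weight = 941.3/7589.3 = 0.1240; cost = 9.4484%.
Private placement notes: weight = 2073/7589.3 = 0.2731; after-tax cost = 8.89% × (1 − 31%) = 6.1341%.
WACC = 0.6028 × 10.0900% + 0.1240 × 9.4484% + 0.2731 × 6.1341% = 8.9299%.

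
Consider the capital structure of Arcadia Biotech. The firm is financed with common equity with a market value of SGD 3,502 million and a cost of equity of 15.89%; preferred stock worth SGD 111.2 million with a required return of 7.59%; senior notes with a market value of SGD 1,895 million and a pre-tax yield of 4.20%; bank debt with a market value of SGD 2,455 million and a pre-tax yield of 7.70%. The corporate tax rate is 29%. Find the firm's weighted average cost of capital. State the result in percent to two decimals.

9.49%

Total capital V = 3502 + 111.2 + 1895 + 2455 = 7963.2.
Equity: weight = 3502/7963.2 = 0.4398; cost = 15.89%.
Preferred: weight = 111.2/7963.2 = 0.0140; cost = 7.59%.
Senior notes: weight = 1895/7963.2 = 0.2380; after-tax cost = 4.2% × (1 − 29%) = 2.9820%.
Bank debt: weight = 2455/7963.2 = 0.3083; after-tax cost = 7.7% × (1 − 29%) = 5.4670%.
WACC = 0.4398 × 15.8900% + 0.0140 × 7.5900% + 0.2380 × 2.9820% + 0.3083 × 5.4670% = 9.4890%.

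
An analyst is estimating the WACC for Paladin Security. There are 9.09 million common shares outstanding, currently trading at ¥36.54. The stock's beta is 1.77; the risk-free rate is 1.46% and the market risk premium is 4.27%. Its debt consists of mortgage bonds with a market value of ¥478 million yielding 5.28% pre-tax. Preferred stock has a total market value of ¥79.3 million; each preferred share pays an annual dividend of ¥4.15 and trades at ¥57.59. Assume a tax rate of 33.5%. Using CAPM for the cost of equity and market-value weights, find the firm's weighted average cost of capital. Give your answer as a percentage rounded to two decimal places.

5.90%

Cost of equity via CAPM: Re = 1.46% + 1.77 × 4.27% = 9.0179%.
Cost of preferred: Rp = 4.15 / 57.59 = 7.2061%.
Market value of equity E = 36.54 × 9.09m = 332.1486m.
Total capital V = 332.1486 + 79.3 + 478 = 889.4486.
Equity: weight = 332.1486/889.4486 = 0.3734; cost = 9.0179%.
Preferred: weight = 79.3/889.4486 = 0.0892; cost = 7.2061%.
Mortgage bonds: weight = 478/889.4486 = 0.5374; after-tax cost = 5.28% × (1 − 33.5%) = 3.5112%.
WACC = 0.3734 × 9.0179% + 0.0892 × 7.2061% + 0.5374 × 3.5112% = 5.8970%.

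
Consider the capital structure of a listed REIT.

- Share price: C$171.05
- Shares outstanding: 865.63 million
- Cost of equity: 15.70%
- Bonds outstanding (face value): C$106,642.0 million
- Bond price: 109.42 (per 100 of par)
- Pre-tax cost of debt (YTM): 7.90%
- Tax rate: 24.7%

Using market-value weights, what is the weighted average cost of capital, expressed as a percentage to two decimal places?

11.40%

Market value of equity E = 171.05 × 865.63m = 148066.0115m. Market value of debt D = 106642m × 109.42/100 = 116687.6764m.
Total capital V = 148066.0115 + 116687.6764 = 264753.6879.
Equity: weight = 148066.0115/264753.6879 = 0.5593; cost = 15.7%.
Bonds outstanding: weight = 116687.6764/264753.6879 = 0.4407; after-tax cost = 7.9% × (1 − 24.7%) = 5.9487%.
WACC = 0.5593 × 15.7000% + 0.4407 × 5.9487% = 11.4022%.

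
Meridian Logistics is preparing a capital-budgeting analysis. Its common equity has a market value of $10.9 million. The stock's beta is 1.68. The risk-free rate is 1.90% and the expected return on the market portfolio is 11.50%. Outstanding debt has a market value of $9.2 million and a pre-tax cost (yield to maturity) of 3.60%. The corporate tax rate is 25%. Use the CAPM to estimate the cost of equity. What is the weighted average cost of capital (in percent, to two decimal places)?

Market risk premium = 11.5% − 1.9% = 9.6%.
Cost of equity via CAPM: Re = 1.9% + 1.68 × 9.6% = 18.0280%.
Total capital V = 10.9 + 9.2 = 20.1.
Equity: weight = 10.9/20.1 = 0.5423; cost = 18.028%.
Debt: weight = 9.2/20.1 = 0.4577; after-tax cost = 3.6% × (1 − 25%) = 2.7000%.
WACC = 0.5423 × 18.0280% + 0.4577 × 2.7000% = 11.0122%.

11.01%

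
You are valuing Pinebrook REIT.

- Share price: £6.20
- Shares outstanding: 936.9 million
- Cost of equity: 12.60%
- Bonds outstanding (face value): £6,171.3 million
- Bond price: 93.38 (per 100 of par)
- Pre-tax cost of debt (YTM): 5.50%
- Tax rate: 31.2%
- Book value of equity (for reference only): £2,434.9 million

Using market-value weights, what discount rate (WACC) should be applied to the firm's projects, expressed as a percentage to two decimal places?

8.21%

Market value of equity E = 6.2 × 936.9m = 5808.78m. Market value of debt D = 6171.3m × 93.38/100 = 5762.75994m.
Total capital V = 5808.78 + 5762.75994 = 11571.53994.
Equity: weight = 5808.78/11571.53994 = 0.5020; cost = 12.6%.
Bonds outstanding: weight = 5762.75994/11571.53994 = 0.4980; after-tax cost = 5.5% × (1 − 31.2%) = 3.7840%.
WACC = 0.5020 × 12.6000% + 0.4980 × 3.7840% = 8.2095%.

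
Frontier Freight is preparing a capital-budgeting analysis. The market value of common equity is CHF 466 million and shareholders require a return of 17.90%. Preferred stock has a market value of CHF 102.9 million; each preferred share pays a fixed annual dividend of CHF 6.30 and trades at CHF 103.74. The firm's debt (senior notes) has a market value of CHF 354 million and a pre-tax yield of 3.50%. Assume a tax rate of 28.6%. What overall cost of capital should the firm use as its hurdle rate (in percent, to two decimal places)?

Cost of preferred: Rp = 6.3 / 103.74 = 6.0729%.
Total capital V = 466 + 102.9 + 354 = 922.9.
Equity: weight = 466/922.9 = 0.5049; cost = 17.9%.
Preferred: weight = 102.9/922.9 = 0.1115; cost = 6.0729%.
Senior notes: weight = 354/922.9 = 0.3836; after-tax cost = 3.5% × (1 − 28.6%) = 2.4990%.
WACC = 0.5049 × 17.9000% + 0.1115 × 6.0729% + 0.3836 × 2.4990% = 10.6739%.

10.67%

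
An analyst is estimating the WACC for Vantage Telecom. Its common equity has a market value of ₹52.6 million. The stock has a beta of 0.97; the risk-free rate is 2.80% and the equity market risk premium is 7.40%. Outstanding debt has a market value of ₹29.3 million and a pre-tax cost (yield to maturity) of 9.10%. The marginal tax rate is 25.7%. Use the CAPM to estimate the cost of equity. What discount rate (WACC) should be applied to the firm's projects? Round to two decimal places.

8.83%

Cost of equity via CAPM: Re = 2.8% + 0.97 × 7.4% = 9.9780%.
Total capital V = 52.6 + 29.3 = 81.9.
Equity: weight = 52.6/81.9 = 0.6422; cost = 9.978%.
Debt: weight = 29.3/81.9 = 0.3578; after-tax cost = 9.1% × (1 − 25.7%) = 6.7613%.
WACC = 0.6422 × 9.9780% + 0.3578 × 6.7613% = 8.8272%.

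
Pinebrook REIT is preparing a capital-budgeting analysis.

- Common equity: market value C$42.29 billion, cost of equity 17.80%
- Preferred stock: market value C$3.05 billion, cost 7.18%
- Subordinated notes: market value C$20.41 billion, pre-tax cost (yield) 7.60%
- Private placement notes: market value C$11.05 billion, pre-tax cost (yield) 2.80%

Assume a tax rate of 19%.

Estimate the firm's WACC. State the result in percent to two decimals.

Total capital V = 42.29 + 3.05 + 20.41 + 11.05 = 76.8.
Equity: weight = 42.29/76.8 = 0.5507; cost = 17.8%.
Preferred: weight = 3.05/76.8 = 0.0397; cost = 7.18%.
Subordinated notes: weight = 20.41/76.8 = 0.2658; after-tax cost = 7.6% × (1 − 19%) = 6.1560%.
Private placement notes: weight = 11.05/76.8 = 0.1439; after-tax cost = 2.8% × (1 − 19%) = 2.2680%.
WACC = 0.5507 × 17.8000% + 0.0397 × 7.1800% + 0.2658 × 6.1560% + 0.1439 × 2.2680% = 12.0490%.

12.05%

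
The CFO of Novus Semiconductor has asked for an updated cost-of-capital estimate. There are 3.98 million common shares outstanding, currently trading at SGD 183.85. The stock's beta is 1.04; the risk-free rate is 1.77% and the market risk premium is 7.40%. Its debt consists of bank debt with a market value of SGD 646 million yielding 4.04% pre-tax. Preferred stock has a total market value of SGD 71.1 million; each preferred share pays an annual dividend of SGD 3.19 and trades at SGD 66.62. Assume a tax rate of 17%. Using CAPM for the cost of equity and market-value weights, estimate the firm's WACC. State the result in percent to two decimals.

6.51%

Cost of equity via CAPM: Re = 1.77% + 1.04 × 7.4% = 9.4660%.
Cost of preferred: Rp = 3.19 / 66.62 = 4.7884%.
Market value of equity E = 183.85 × 3.98m = 731.723m.
Total capital V = 731.723 + 71.1 + 646 = 1448.823.
Equity: weight = 731.723/1448.823 = 0.5050; cost = 9.466%.
Preferred: weight = 71.1/1448.823 = 0.0491; cost = 4.7884%.
Bank debt: weight = 646/1448.823 = 0.4459; after-tax cost = 4.04% × (1 − 17%) = 3.3532%.
WACC = 0.5050 × 9.4660% + 0.0491 × 4.7884% + 0.4459 × 3.3532% = 6.5109%.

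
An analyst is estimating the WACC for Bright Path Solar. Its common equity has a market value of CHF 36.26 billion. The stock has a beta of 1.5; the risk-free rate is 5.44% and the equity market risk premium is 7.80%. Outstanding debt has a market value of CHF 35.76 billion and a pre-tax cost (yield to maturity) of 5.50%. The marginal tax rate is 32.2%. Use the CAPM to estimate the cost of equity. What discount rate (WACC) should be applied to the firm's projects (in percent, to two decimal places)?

Cost of equity via CAPM: Re = 5.44% + 1.5 × 7.8% = 17.1400%.
Total capital V = 36.26 + 35.76 = 72.02.
Equity: weight = 36.26/72.02 = 0.5035; cost = 17.14%.
Debt: weight = 35.76/72.02 = 0.4965; after-tax cost = 5.5% × (1 − 32.2%) = 3.7290%.
WACC = 0.5035 × 17.1400% + 0.4965 × 3.7290% = 10.4811%.

10.48%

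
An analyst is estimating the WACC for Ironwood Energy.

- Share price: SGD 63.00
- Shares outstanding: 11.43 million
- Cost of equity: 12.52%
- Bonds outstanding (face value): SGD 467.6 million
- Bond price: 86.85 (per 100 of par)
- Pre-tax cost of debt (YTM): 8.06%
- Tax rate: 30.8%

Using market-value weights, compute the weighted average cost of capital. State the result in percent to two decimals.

10.02%

Market value of equity E = 63.0 × 11.43m = 720.09m. Market value of debt D = 467.6m × 86.85/100 = 406.1106m.
Total capital V = 720.09 + 406.1106 = 1126.2006.
Equity: weight = 720.09/1126.2006 = 0.6394; cost = 12.52%.
Bonds outstanding: weight = 406.1106/1126.2006 = 0.3606; after-tax cost = 8.06% × (1 − 30.8%) = 5.5775%.
WACC = 0.6394 × 12.5200% + 0.3606 × 5.5775% = 10.0165%.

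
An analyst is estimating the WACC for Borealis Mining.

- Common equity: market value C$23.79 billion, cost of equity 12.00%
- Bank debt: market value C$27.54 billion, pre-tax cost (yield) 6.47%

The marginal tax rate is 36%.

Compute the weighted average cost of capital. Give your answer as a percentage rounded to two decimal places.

7.78%

Total capital V = 23.79 + 27.54 = 51.33.
Equity: weight = 23.79/51.33 = 0.4635; cost = 12%.
Bank debt: weight = 27.54/51.33 = 0.5365; after-tax cost = 6.47% × (1 − 36%) = 4.1408%.
WACC = 0.4635 × 12.0000% + 0.5365 × 4.1408% = 7.7833%.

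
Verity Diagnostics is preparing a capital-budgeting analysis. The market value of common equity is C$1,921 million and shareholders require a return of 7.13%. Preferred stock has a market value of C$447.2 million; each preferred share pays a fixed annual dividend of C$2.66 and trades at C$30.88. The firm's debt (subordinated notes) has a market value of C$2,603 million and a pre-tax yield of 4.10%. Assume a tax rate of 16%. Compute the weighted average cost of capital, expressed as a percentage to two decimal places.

5.33%

Cost of preferred: Rp = 2.66 / 30.88 = 8.6140%.
Total capital V = 1921 + 447.2 + 2603 = 4971.2.
Equity: weight = 1921/4971.2 = 0.3864; cost = 7.13%.
Preferred: weight = 447.2/4971.2 = 0.0900; cost = 8.614%.
Subordinated notes: weight = 2603/4971.2 = 0.5236; after-tax cost = 4.1% × (1 − 16%) = 3.4440%.
WACC = 0.3864 × 7.1300% + 0.0900 × 8.6140% + 0.5236 × 3.4440% = 5.3334%.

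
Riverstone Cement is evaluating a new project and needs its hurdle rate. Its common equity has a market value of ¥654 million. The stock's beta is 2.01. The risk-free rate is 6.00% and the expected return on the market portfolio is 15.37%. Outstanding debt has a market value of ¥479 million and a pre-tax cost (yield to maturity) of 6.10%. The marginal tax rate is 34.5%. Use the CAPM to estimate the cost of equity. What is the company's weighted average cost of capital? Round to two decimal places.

Market risk premium = 15.37% − 6.0% = 9.37%.
Cost of equity via CAPM: Re = 6.0% + 2.01 × 9.37% = 24.8337%.
Total capital V = 654 + 479 = 1133.
Equity: weight = 654/1133 = 0.5772; cost = 24.8337%.
Debt: weight = 479/1133 = 0.4228; after-tax cost = 6.1% × (1 − 34.5%) = 3.9955%.
WACC = 0.5772 × 24.8337% + 0.4228 × 3.9955% = 16.0239%.

16.02%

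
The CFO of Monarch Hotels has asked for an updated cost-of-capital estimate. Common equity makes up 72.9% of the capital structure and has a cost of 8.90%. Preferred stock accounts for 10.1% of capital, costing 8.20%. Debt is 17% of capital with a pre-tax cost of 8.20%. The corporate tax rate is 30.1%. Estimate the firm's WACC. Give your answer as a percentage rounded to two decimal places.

After-tax cost of debt = 8.2% × (1 − 30.1%) = 5.7318%.
WACC = 0.729 × 8.9000% + 0.101 × 8.2000% + 0.170 × 5.7318% = 8.2907%.

8.29%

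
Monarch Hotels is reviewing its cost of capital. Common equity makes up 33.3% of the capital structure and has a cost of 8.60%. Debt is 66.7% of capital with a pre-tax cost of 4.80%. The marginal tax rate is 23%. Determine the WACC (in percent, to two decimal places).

5.33%

After-tax cost of debt = 4.8% × (1 − 23%) = 3.6960%.
WACC = 0.333 × 8.6000% + 0.667 × 3.6960% = 5.3290%.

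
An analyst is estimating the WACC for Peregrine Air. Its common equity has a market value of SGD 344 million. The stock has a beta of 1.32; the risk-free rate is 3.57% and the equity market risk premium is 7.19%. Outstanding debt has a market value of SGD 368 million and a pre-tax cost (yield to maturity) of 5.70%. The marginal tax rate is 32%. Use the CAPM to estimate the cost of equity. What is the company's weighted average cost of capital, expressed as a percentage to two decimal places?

8.31%

Cost of equity via CAPM: Re = 3.57% + 1.32 × 7.19% = 13.0608%.
Total capital V = 344 + 368 = 712.
Equity: weight = 344/712 = 0.4831; cost = 13.0608%.
Debt: weight = 368/712 = 0.5169; after-tax cost = 5.7% × (1 − 32%) = 3.8760%.
WACC = 0.4831 × 13.0608% + 0.5169 × 3.8760% = 8.3136%.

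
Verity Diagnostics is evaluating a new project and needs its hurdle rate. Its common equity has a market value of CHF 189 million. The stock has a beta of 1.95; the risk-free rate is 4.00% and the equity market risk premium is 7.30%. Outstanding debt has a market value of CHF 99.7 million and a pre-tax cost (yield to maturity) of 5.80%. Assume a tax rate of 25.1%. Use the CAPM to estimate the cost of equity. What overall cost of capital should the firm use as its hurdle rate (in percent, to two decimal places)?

13.44%

Cost of equity via CAPM: Re = 4.0% + 1.95 × 7.3% = 18.2350%.
Total capital V = 189 + 99.7 = 288.7.
Equity: weight = 189/288.7 = 0.6547; cost = 18.235%.
Debt: weight = 99.7/288.7 = 0.3453; after-tax cost = 5.8% × (1 − 25.1%) = 4.3442%.
WACC = 0.6547 × 18.2350% + 0.3453 × 4.3442% = 13.4379%.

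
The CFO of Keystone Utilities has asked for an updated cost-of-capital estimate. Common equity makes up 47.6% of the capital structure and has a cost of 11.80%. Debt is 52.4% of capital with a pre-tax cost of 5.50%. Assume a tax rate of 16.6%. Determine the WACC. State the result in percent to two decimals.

After-tax cost of debt = 5.5% × (1 − 16.6%) = 4.5870%.
WACC = 0.476 × 11.8000% + 0.524 × 4.5870% = 8.0204%.

8.02%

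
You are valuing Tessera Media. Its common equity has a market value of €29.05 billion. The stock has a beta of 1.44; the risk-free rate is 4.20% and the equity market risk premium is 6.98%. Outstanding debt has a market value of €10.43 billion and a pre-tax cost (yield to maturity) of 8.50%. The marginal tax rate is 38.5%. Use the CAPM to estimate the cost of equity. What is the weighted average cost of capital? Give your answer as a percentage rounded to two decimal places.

11.87%

Cost of equity via CAPM: Re = 4.2% + 1.44 × 6.98% = 14.2512%.
Total capital V = 29.05 + 10.43 = 39.48.
Equity: weight = 29.05/39.48 = 0.7358; cost = 14.2512%.
Debt: weight = 10.43/39.48 = 0.2642; after-tax cost = 8.5% × (1 − 38.5%) = 5.2275%.
WACC = 0.7358 × 14.2512% + 0.2642 × 5.2275% = 11.8673%.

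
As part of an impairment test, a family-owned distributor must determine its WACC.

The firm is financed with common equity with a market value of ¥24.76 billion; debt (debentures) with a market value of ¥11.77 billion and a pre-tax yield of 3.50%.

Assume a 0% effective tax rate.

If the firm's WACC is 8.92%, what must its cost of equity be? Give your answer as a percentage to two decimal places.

11.50%

Total capital V = 24.76 + 11.77 = 36.53.
Equity weight = 24.76/36.53 = 0.6778.
Debentures weight = 11.77/36.53 = 0.3222.
Debt contribution = 0.3222 × 3.5% × (1 − 0%) = 1.1277%.
Required equity contribution = 8.92% − 1.1277% = 7.7923%.
Re = 7.7923% / 0.6778 = 11.4965%.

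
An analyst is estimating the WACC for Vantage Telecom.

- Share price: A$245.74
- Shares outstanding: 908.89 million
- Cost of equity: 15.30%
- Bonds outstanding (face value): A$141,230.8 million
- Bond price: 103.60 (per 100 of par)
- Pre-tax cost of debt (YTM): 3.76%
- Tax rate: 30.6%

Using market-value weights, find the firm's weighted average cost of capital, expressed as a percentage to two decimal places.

10.28%

Market value of equity E = 245.74 × 908.89m = 223350.6286m. Market value of debt D = 141230.8m × 103.6/100 = 146315.1088m.
Total capital V = 223350.6286 + 146315.1088 = 369665.7374.
Equity: weight = 223350.6286/369665.7374 = 0.6042; cost = 15.3%.
Bonds outstanding: weight = 146315.1088/369665.7374 = 0.3958; after-tax cost = 3.76% × (1 − 30.6%) = 2.6094%.
WACC = 0.6042 × 15.3000% + 0.3958 × 2.6094% = 10.2770%.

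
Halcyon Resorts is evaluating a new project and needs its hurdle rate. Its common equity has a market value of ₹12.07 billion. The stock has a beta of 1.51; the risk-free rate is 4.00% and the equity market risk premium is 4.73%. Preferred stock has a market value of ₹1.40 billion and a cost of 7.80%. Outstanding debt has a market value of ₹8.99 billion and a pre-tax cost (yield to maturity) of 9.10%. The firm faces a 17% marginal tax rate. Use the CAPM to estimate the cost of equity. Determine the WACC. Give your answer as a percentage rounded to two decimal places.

Cost of equity via CAPM: Re = 4.0% + 1.51 × 4.73% = 11.1423%.
Total capital V = 12.07 + 1.4 + 8.99 = 22.46.
Equity: weight = 12.07/22.46 = 0.5374; cost = 11.1423%.
Preferred: weight = 1.4/22.46 = 0.0623; cost = 7.8%.
Debt: weight = 8.99/22.46 = 0.4003; after-tax cost = 9.1% × (1 − 17%) = 7.5530%.
WACC = 0.5374 × 11.1423% + 0.0623 × 7.8000% + 0.4003 × 7.5530% = 9.4973%.

9.50%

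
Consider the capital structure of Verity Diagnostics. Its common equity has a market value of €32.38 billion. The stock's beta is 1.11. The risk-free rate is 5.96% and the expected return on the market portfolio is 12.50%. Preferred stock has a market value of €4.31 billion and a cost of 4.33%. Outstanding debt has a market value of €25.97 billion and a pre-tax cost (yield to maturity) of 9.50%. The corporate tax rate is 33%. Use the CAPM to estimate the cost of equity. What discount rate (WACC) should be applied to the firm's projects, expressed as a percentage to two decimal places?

9.77%

Market risk premium = 12.5% − 5.96% = 6.54%.
Cost of equity via CAPM: Re = 5.96% + 1.11 × 6.54% = 13.2194%.
Total capital V = 32.38 + 4.31 + 25.97 = 62.66.
Equity: weight = 32.38/62.66 = 0.5168; cost = 13.2194%.
Preferred: weight = 4.31/62.66 = 0.0688; cost = 4.33%.
Debt: weight = 25.97/62.66 = 0.4145; after-tax cost = 9.5% × (1 − 33%) = 6.3650%.
WACC = 0.5168 × 13.2194% + 0.0688 × 4.3300% + 0.4145 × 6.3650% = 9.7671%.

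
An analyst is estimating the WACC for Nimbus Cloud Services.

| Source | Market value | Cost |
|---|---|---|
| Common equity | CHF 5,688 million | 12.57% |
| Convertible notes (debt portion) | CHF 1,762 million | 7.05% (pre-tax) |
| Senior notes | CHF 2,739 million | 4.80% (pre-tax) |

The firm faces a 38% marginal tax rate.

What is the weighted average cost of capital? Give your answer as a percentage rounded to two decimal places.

Total capital V = 5688 + 1762 + 2739 = 10189.
Equity: weight = 5688/10189 = 0.5582; cost = 12.57%.
Convertible notes (debt portion): weight = 1762/10189 = 0.1729; after-tax cost = 7.05% × (1 − 38%) = 4.3710%.
Senior notes: weight = 2739/10189 = 0.2688; after-tax cost = 4.8% × (1 − 38%) = 2.9760%.
WACC = 0.5582 × 12.5700% + 0.1729 × 4.3710% + 0.2688 × 2.9760% = 8.5731%.

8.57%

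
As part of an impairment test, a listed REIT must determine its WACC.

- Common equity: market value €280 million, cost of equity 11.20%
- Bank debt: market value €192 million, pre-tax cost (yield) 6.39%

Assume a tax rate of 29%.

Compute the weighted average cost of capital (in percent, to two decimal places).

8.49%

Total capital V = 280 + 192 = 472.
Equity: weight = 280/472 = 0.5932; cost = 11.2%.
Bank debt: weight = 192/472 = 0.4068; after-tax cost = 6.39% × (1 − 29%) = 4.5369%.
WACC = 0.5932 × 11.2000% + 0.4068 × 4.5369% = 8.4896%.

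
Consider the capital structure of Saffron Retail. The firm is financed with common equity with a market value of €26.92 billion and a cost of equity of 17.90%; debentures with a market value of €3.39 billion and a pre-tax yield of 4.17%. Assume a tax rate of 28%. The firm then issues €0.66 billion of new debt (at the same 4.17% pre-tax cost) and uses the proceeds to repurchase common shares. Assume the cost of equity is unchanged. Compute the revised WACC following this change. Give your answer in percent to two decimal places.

15.91%

After the change:
Total capital V = 26.26 + 4.05 = 30.31.
Equity: weight = 26.26/30.31 = 0.8664; cost = 17.9%.
Debentures: weight = 4.05/30.31 = 0.1336; after-tax cost = 4.17% × (1 − 28%) = 3.0024%.
WACC = 0.8664 × 17.9000% + 0.1336 × 3.0024% = 15.9094%.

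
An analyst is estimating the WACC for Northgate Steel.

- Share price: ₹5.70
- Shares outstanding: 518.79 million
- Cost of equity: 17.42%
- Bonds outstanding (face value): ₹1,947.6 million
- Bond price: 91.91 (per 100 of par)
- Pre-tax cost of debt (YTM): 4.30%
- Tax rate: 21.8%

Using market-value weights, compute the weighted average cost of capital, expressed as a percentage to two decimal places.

Market value of equity E = 5.7 × 518.79m = 2957.103m. Market value of debt D = 1947.6m × 91.91/100 = 1790.03916m.
Total capital V = 2957.103 + 1790.03916 = 4747.14216.
Equity: weight = 2957.103/4747.14216 = 0.6229; cost = 17.42%.
Bonds outstanding: weight = 1790.03916/4747.14216 = 0.3771; after-tax cost = 4.3% × (1 − 21.8%) = 3.3626%.
WACC = 0.6229 × 17.4200% + 0.3771 × 3.3626% = 12.1193%.

12.12%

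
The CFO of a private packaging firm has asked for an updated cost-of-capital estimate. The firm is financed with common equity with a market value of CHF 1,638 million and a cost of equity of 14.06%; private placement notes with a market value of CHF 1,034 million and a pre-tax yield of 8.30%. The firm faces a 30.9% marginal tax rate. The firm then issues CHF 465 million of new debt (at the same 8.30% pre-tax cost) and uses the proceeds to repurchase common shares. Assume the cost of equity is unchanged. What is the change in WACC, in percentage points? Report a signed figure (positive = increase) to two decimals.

Current WACC:
Total capital V = 1638 + 1034 = 2672.
Equity: weight = 1638/2672 = 0.6130; cost = 14.06%.
Private placement notes: weight = 1034/2672 = 0.3870; after-tax cost = 8.3% × (1 − 30.9%) = 5.7353%.
WACC = 0.6130 × 14.0600% + 0.3870 × 5.7353% = 10.8385%.
After the change:
Total capital V = 1173 + 1499 = 2672.
Equity: weight = 1173/2672 = 0.4390; cost = 14.06%.
Private placement notes: weight = 1499/2672 = 0.5610; after-tax cost = 8.3% × (1 − 30.9%) = 5.7353%.
WACC = 0.4390 × 14.0600% + 0.5610 × 5.7353% = 9.3898%.
Change in WACC = 9.3898% − 10.8385% = -1.4487 pp.

-1.45 pp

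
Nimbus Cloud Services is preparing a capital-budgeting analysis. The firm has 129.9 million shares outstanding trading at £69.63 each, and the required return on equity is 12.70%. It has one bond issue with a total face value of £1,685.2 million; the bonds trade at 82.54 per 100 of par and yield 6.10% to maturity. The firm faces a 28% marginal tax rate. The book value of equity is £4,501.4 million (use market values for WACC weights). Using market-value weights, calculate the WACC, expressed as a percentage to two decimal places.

Market value of equity E = 69.63 × 129.9m = 9044.937m. Market value of debt D = 1685.2m × 82.54/100 = 1390.96408m.
Total capital V = 9044.937 + 1390.96408 = 10435.90108.
Equity: weight = 9044.937/10435.90108 = 0.8667; cost = 12.7%.
Bonds outstanding: weight = 1390.96408/10435.90108 = 0.1333; after-tax cost = 6.1% × (1 − 28%) = 4.3920%.
WACC = 0.8667 × 12.7000% + 0.1333 × 4.3920% = 11.5927%.

11.59%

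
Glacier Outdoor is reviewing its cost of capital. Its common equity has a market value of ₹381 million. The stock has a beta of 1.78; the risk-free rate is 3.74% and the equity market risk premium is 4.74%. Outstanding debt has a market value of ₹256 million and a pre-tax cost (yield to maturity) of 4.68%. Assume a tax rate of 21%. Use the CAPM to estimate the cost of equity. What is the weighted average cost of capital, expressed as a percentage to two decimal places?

Cost of equity via CAPM: Re = 3.74% + 1.78 × 4.74% = 12.1772%.
Total capital V = 381 + 256 = 637.
Equity: weight = 381/637 = 0.5981; cost = 12.1772%.
Debt: weight = 256/637 = 0.4019; after-tax cost = 4.68% × (1 − 21%) = 3.6972%.
WACC = 0.5981 × 12.1772% + 0.4019 × 3.6972% = 8.7692%.

8.77%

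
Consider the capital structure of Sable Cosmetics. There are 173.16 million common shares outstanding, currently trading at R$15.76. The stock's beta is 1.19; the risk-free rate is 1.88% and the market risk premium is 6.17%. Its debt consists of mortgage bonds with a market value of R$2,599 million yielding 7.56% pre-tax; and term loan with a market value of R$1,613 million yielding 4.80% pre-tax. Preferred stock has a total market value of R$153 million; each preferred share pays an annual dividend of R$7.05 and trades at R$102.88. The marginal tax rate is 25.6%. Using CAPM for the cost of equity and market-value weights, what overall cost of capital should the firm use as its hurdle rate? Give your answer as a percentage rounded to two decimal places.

Cost of equity via CAPM: Re = 1.88% + 1.19 × 6.17% = 9.2223%.
Cost of preferred: Rp = 7.05 / 102.88 = 6.8526%.
Market value of equity E = 15.76 × 173.16m = 2729.0016m.
Total capital V = 2729.0016 + 153 + 2599 + 1613 = 7094.0016.
Equity: weight = 2729.0016/7094.0016 = 0.3847; cost = 9.2223%.
Preferred: weight = 153/7094.0016 = 0.0216; cost = 6.8526%.
Mortgage bonds: weight = 2599/7094.0016 = 0.3664; after-tax cost = 7.56% × (1 − 25.6%) = 5.6246%.
Term loan: weight = 1613/7094.0016 = 0.2274; after-tax cost = 4.8% × (1 − 25.6%) = 3.5712%.
WACC = 0.3847 × 9.2223% + 0.0216 × 6.8526% + 0.3664 × 5.6246% + 0.2274 × 3.5712% = 6.5682%.

6.57%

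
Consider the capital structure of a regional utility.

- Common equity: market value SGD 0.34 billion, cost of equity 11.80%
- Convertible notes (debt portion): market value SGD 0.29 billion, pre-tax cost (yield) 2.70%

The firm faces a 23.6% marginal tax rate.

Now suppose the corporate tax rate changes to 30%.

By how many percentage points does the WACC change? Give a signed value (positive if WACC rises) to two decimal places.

-0.08 pp

Current WACC:
Total capital V = 0.34 + 0.29 = 0.63.
Equity: weight = 0.34/0.63 = 0.5397; cost = 11.8%.
Convertible notes (debt portion): weight = 0.29/0.63 = 0.4603; after-tax cost = 2.7% × (1 − 23.6%) = 2.0628%.
WACC = 0.5397 × 11.8000% + 0.4603 × 2.0628% = 7.3178%.
After the change:
Total capital V = 0.34 + 0.29 = 0.63.
Equity: weight = 0.34/0.63 = 0.5397; cost = 11.8%.
Convertible notes (debt portion): weight = 0.29/0.63 = 0.4603; after-tax cost = 2.7% × (1 − 30%) = 1.8900%.
WACC = 0.5397 × 11.8000% + 0.4603 × 1.8900% = 7.2383%.
Change in WACC = 7.2383% − 7.3178% = -0.0795 pp.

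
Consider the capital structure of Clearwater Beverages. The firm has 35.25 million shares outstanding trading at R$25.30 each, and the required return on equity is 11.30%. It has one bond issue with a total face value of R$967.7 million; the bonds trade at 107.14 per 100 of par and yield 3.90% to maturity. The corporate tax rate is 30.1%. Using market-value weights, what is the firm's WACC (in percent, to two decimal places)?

Market value of equity E = 25.3 × 35.25m = 891.825m. Market value of debt D = 967.7m × 107.14/100 = 1036.79378m.
Total capital V = 891.825 + 1036.79378 = 1928.61878.
Equity: weight = 891.825/1928.61878 = 0.4624; cost = 11.3%.
Bonds outstanding: weight = 1036.79378/1928.61878 = 0.5376; after-tax cost = 3.9% × (1 − 30.1%) = 2.7261%.
WACC = 0.4624 × 11.3000% + 0.5376 × 2.7261% = 6.6908%.

6.69%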